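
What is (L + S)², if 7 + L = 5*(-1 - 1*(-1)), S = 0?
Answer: 49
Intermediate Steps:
L = -7 (L = -7 + 5*(-1 - 1*(-1)) = -7 + 5*(-1 + 1) = -7 + 5*0 = -7 + 0 = -7)
(L + S)² = (-7 + 0)² = (-7)² = 49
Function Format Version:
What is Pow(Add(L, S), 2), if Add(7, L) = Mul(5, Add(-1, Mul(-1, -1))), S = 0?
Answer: 49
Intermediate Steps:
L = -7 (L = Add(-7, Mul(5, Add(-1, Mul(-1, -1)))) = Add(-7, Mul(5, Add(-1, 1))) = Add(-7, Mul(5, 0)) = Add(-7, 0) = -7)
Pow(Add(L, S), 2) = Pow(Add(-7, 0), 2) = Pow(-7, 2) = 49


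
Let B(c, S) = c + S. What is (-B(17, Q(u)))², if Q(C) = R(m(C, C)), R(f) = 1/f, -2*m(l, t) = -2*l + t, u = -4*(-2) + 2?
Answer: 7396/25 ≈ 295.84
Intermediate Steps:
u = 10 (u = 8 + 2 = 10)
m(l, t) = l - t/2 (m(l, t) = -(-2*l + t)/2 = -(t - 2*l)/2 = l - t/2)
Q(C) = 2/C (Q(C) = 1/(C - C/2) = 1/(C/2) = 2/C)
B(c, S) = S + c
(-B(17, Q(u)))² = (-(2/10 + 17))² = (-(2*(⅒) + 17))² = (-(⅕ + 17))² = (-1*86/5)² = (-86/5)² = 7396/25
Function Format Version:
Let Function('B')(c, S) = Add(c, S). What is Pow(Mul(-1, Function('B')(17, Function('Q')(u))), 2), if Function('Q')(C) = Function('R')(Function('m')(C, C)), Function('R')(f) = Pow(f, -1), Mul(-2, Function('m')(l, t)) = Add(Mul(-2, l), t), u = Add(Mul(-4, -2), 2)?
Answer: Rational(7396, 25) ≈ 295.84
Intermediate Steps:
u = 10 (u = Add(8, 2) = 10)
Function('m')(l, t) = Add(l, Mul(Rational(-1, 2), t)) (Function('m')(l, t) = Mul(Rational(-1, 2), Add(Mul(-2, l), t)) = Mul(Rational(-1, 2), Add(t, Mul(-2, l))) = Add(l, Mul(Rational(-1, 2), t)))
Function('Q')(C) = Mul(2, Pow(C, -1)) (Function('Q')(C) = Pow(Add(C, Mul(Rational(-1, 2), C)), -1) = Pow(Mul(Rational(1, 2), C), -1) = Mul(2, Pow(C, -1)))
Function('B')(c, S) = Add(S, c)
Pow(Mul(-1, Function('B')(17, Function('Q')(u))), 2) = Pow(Mul(-1, Add(Mul(2, Pow(10, -1)), 17)), 2) = Pow(Mul(-1, Add(Mul(2, Rational(1, 10)), 17)), 2) = Pow(Mul(-1, Add(Rational(1, 5), 17)), 2) = Pow(Mul(-1, Rational(86, 5)), 2) = Pow(Rational(-86, 5), 2) = Rational(7396, 25)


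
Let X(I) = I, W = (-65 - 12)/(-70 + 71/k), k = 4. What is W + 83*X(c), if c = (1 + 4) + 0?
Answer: 7913/19 ≈ 416.47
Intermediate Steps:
c = 5 (c = 5 + 0 = 5)
W = 28/19 (W = (-65 - 12)/(-70 + 71/4) = -77/(-70 + 71*(¼)) = -77/(-70 + 71/4) = -77/(-209/4) = -77*(-4/209) = 28/19 ≈ 1.4737)
W + 83*X(c) = 28/19 + 83*5 = 28/19 + 415 = 7913/19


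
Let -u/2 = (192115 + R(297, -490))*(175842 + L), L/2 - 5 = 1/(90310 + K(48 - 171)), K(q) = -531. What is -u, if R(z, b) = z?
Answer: 6075530777609040/89779 ≈ 6.7672e+10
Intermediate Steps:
L = 897792/89779 (L = 10 + 2/(90310 - 531) = 10 + 2/89779 = 897792/89779 ≈ 10.000)
u = -6075530777609040/89779 (u = -2*(192115 + 297)*(175842 + 897792/89779) = -384824*15787816710/89779 = -2*3037765388804520/89779 = -6075530777609040/89779 ≈ -6.7672e+10)
-u = -1*(-6075530777609040/89779) = 6075530777609040/89779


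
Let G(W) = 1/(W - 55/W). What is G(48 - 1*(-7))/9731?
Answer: 1/525474 ≈ 1.9030e-6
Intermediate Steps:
G(48 - 1*(-7))/9731 = ((48 - 1*(-7))/(-55 + (48 - 1*(-7))²))/9731 = ((48 + 7)/(-55 + (48 + 7)²))*(1/9731) = (55/(-55 + 55²))*(1/9731) = (55/(-55 + 3025))*(1/9731) = (55/2970)*(1/9731) = (55*(1/2970))*(1/9731) = (1/54)*(1/9731) = 1/525474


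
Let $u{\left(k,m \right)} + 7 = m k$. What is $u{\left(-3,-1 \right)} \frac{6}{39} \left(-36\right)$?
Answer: $\frac{288}{13} \approx 22.154$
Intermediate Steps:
$u{\left(k,m \right)} = -7 + k m$ ($u{\left(k,m \right)} = -7 + m k = -7 + k m$)
$u{\left(-3,-1 \right)} \frac{6}{39} \left(-36\right) = \left(-7 - -3\right) \frac{6}{39} \left(-36\right) = \left(-7 + 3\right) 6 \cdot \frac{1}{39} \left(-36\right) = \left(-4\right) \frac{2}{13} \left(-36\right) = \left(- \frac{8}{13}\right) \left(-36\right) = \frac{288}{13}$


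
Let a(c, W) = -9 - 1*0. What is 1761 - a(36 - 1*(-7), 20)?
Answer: 1770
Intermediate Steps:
a(c, W) = -9 (a(c, W) = -9 + 0 = -9)
1761 - a(36 - 1*(-7), 20) = 1761 - 1*(-9) = 1761 + 9 = 1770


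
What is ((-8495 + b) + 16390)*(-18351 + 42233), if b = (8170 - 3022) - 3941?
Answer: 217373964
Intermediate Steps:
b = 1207 (b = 5148 - 3941 = 1207)
((-8495 + b) + 16390)*(-18351 + 42233) = ((-8495 + 1207) + 16390)*(-18351 + 42233) = (-7288 + 16390)*23882 = 9102*23882 = 217373964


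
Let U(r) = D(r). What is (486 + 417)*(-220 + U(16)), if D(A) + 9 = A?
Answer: -192339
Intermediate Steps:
D(A) = -9 + A
U(r) = -9 + r
(486 + 417)*(-220 + U(16)) = (486 + 417)*(-220 + (-9 + 16)) = 903*(-220 + 7) = 903*(-213) = -192339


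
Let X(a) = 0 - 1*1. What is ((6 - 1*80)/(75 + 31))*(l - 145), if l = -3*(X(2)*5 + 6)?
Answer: 5476/53 ≈ 103.32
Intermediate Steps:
X(a) = -1 (X(a) = 0 - 1 = -1)
l = -3 (l = -3*(-1*5 + 6) = -3*(-5 + 6) = -3*1 = -3)
((6 - 1*80)/(75 + 31))*(l - 145) = ((6 - 1*80)/(75 + 31))*(-3 - 145) = ((6 - 80)/106)*(-148) = -74*1/106*(-148) = -37/53*(-148) = 5476/53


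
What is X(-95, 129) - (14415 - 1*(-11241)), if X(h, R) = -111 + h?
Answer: -25862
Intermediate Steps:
X(-95, 129) - (14415 - 1*(-11241)) = (-111 - 95) - (14415 - 1*(-11241)) = -206 - (14415 + 11241) = -206 - 1*25656 = -206 - 25656 = -25862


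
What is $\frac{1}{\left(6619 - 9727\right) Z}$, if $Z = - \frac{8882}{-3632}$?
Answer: $- \frac{454}{3450657} \approx -0.00013157$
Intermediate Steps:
$Z = \frac{4441}{1816}$ ($Z = \left(-8882\right) \left(- \frac{1}{3632}\right) = \frac{4441}{1816} \approx 2.4455$)
$\frac{1}{\left(6619 - 9727\right) Z} = \frac{1}{\left(6619 - 9727\right) \frac{4441}{1816}} = \frac{1}{6619 - 9727} \cdot \frac{1816}{4441} = \frac{1}{-3108} \cdot \frac{1816}{4441} = \left(- \frac{1}{3108}\right) \frac{1816}{4441} = - \frac{454}{3450657}$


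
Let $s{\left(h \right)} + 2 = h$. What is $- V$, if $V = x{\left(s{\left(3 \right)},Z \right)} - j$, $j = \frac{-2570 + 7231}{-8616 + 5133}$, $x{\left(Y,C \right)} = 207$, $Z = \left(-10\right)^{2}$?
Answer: $- \frac{725642}{3483} \approx -208.34$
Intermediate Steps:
$s{\left(h \right)} = -2 + h$
$Z = 100$
$j = - \frac{4661}{3483}$ ($j = \frac{4661}{-3483} = 4661 \left(- \frac{1}{3483}\right) = - \frac{4661}{3483} \approx -1.3382$)
$V = \frac{725642}{3483}$ ($V = 207 - - \frac{4661}{3483} = 207 + \frac{4661}{3483} = \frac{725642}{3483} \approx 208.34$)
$- V = \left(-1\right) \frac{725642}{3483} = - \frac{725642}{3483}$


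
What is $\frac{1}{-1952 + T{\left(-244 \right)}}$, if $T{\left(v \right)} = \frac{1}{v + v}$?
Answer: $- \frac{488}{952577} \approx -0.00051229$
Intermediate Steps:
$T{\left(v \right)} = \frac{1}{2 v}$
$\frac{1}{-1952 + T{\left(-244 \right)}} = \frac{1}{-1952 + \frac{1}{2 \left(-244\right)}} = \frac{1}{-1952 + \frac{1}{2} \left(- \frac{1}{244}\right)} = \frac{1}{-1952 - \frac{1}{488}} = \frac{1}{- \frac{952577}{488}} = - \frac{488}{952577}$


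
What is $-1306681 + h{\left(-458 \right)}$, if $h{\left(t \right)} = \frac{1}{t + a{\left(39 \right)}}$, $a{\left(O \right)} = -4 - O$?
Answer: $- \frac{654647182}{501} \approx -1.3067 \cdot 10^{6}$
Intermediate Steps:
$h{\left(t \right)} = \frac{1}{-43 + t}$ ($h{\left(t \right)} = \frac{1}{t - 43} = \frac{1}{-43 + t}$)
$-1306681 + h{\left(-458 \right)} = -1306681 + \frac{1}{-43 - 458} = -1306681 + \frac{1}{-501} = -1306681 - \frac{1}{501} = - \frac{654647182}{501}$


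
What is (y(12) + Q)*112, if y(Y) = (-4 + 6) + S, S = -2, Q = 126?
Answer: 14112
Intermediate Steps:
y(Y) = 0 (y(Y) = (-4 + 6) - 2 = 2 - 2 = 0)
(y(12) + Q)*112 = (0 + 126)*112 = 126*112 = 14112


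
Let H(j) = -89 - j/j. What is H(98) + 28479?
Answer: 28389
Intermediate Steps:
H(j) = -90 (H(j) = -89 - 1*1 = -89 - 1 = -90)
H(98) + 28479 = -90 + 28479 = 28389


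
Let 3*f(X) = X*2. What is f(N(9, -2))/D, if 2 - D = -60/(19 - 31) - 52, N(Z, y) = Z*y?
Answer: -12/49 ≈ -0.24490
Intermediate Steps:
f(X) = 2*X/3 (f(X) = (X*2)/3 = (2*X)/3 = 2*X/3)
D = 49 (D = 2 - (-60/(19 - 31) - 52) = 2 - (-60/(-12) - 52) = 2 - (-60*(-1/12) - 52) = 2 - (5 - 52) = 2 - 1*(-47) = 2 + 47 = 49)
f(N(9, -2))/D = (2*(9*(-2))/3)/49 = ((⅔)*(-18))*(1/49) = -12*1/49 = -12/49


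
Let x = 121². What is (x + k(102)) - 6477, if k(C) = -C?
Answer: 8062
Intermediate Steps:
x = 14641
(x + k(102)) - 6477 = (14641 - 1*102) - 6477 = (14641 - 102) - 6477 = 14539 - 6477 = 8062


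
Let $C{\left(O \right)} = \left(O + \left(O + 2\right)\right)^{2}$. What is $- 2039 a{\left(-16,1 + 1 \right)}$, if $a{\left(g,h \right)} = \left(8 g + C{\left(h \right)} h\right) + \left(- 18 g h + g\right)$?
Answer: $-1027656$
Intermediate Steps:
$C{\left(O \right)} = \left(2 + 2 O\right)^{2}$ ($C{\left(O \right)} = \left(O + \left(2 + O\right)\right)^{2} = \left(2 + 2 O\right)^{2}$)
$a{\left(g,h \right)} = 9 g - 18 g h + 4 h \left(1 + h\right)^{2}$ ($a{\left(g,h \right)} = \left(8 g + 4 \left(1 + h\right)^{2} h\right) + \left(- 18 g h + g\right) = \left(8 g + 4 h \left(1 + h\right)^{2}\right) - \left(- g + 18 g h\right) = 9 g - 18 g h + 4 h \left(1 + h\right)^{2}$)
$- 2039 a{\left(-16,1 + 1 \right)} = - 2039 \left(9 \left(-16\right) - - 288 \left(1 + 1\right) + 4 \left(1 + 1\right) \left(1 + \left(1 + 1\right)\right)^{2}\right) = - 2039 \left(-144 - \left(-288\right) 2 + 4 \cdot 2 \left(1 + 2\right)^{2}\right) = - 2039 \left(-144 + 576 + 4 \cdot 2 \cdot 3^{2}\right) = - 2039 \left(-144 + 576 + 4 \cdot 2 \cdot 9\right) = - 2039 \left(-144 + 576 + 72\right) = \left(-2039\right) 504 = -1027656$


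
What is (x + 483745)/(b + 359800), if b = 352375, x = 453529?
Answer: 937274/712175 ≈ 1.3161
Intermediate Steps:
(x + 483745)/(b + 359800) = (453529 + 483745)/(352375 + 359800) = 937274/712175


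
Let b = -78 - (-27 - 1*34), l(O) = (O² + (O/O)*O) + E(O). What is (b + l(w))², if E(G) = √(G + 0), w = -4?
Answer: 21 - 20*I ≈ 21.0 - 20.0*I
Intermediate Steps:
E(G) = √G
l(O) = O + √O + O² (l(O) = (O² + (O/O)*O) + √O = (O² + 1*O) + √O = (O² + O) + √O = (O + O²) + √O = O + √O + O²)
b = -17 (b = -78 - (-27 - 34) = -78 - 1*(-61) = -78 + 61 = -17)
(b + l(w))² = (-17 + (-4 + √(-4) + (-4)²))² = (-17 + (-4 + 2*I + 16))² = (-17 + (12 + 2*I))² = (-5 + 2*I)²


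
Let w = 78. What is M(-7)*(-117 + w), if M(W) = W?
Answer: 273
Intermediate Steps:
M(-7)*(-117 + w) = -7*(-117 + 78) = -7*(-39) = 273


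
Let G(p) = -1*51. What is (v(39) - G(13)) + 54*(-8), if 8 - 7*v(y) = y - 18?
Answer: -2680/7 ≈ -382.86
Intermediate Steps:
G(p) = -51
v(y) = 26/7 - y/7 (v(y) = 8/7 - (y - 18)/7 = 8/7 - (-18 + y)/7 = 8/7 + (18/7 - y/7) = 26/7 - y/7)
(v(39) - G(13)) + 54*(-8) = ((26/7 - ⅐*39) - 1*(-51)) + 54*(-8) = ((26/7 - 39/7) + 51) - 432 = (-13/7 + 51) - 432 = 344/7 - 432 = -2680/7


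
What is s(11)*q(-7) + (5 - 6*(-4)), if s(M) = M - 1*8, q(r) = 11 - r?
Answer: 83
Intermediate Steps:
s(M) = -8 + M (s(M) = M - 8 = -8 + M)
s(11)*q(-7) + (5 - 6*(-4)) = (-8 + 11)*(11 - 1*(-7)) + (5 - 6*(-4)) = 3*(11 + 7) + (5 + 24) = 3*18 + 29 = 54 + 29 = 83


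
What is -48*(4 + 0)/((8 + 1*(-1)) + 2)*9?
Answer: -192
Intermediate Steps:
-48*(4 + 0)/((8 + 1*(-1)) + 2)*9 = -48*4/((8 - 1) + 2)*9 = -48*4/(7 + 2)*9 = -48*4/9*9 = -48*4*(⅑)*9 = -64*9/3 = -48*4 = -192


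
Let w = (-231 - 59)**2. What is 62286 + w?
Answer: 146386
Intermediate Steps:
w = 84100 (w = (-290)**2 = 84100)
62286 + w = 62286 + 84100 = 146386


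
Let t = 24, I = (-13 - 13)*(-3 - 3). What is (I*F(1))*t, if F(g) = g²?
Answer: 3744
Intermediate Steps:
I = 156 (I = -26*(-6) = 156)
(I*F(1))*t = (156*1²)*24 = (156*1)*24 = 156*24 = 3744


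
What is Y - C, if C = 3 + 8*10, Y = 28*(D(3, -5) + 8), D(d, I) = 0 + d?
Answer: 225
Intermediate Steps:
D(d, I) = d
Y = 308 (Y = 28*(3 + 8) = 28*11 = 308)
C = 83 (C = 3 + 80 = 83)
Y - C = 308 - 1*83 = 308 - 83 = 225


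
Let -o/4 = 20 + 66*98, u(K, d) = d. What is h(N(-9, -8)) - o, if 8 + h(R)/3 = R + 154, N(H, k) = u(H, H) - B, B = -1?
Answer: 26366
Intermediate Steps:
N(H, k) = 1 + H (N(H, k) = H - 1*(-1) = H + 1 = 1 + H)
o = -25952 (o = -4*(20 + 66*98) = -4*(20 + 6468) = -4*6488 = -25952)
h(R) = 438 + 3*R (h(R) = -24 + 3*(R + 154) = -24 + 3*(154 + R) = -24 + (462 + 3*R) = 438 + 3*R)
h(N(-9, -8)) - o = (438 + 3*(1 - 9)) - 1*(-25952) = (438 + 3*(-8)) + 25952 = (438 - 24) + 25952 = 414 + 25952 = 26366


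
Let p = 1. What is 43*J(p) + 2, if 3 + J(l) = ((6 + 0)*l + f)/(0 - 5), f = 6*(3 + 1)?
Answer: -385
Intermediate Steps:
f = 24 (f = 6*4 = 24)
J(l) = -39/5 - 6*l/5 (J(l) = -3 + ((6 + 0)*l + 24)/(0 - 5) = -3 + (6*l + 24)/(-5) = -3 + (24 + 6*l)*(-⅕) = -3 + (-24/5 - 6*l/5) = -39/5 - 6*l/5)
43*J(p) + 2 = 43*(-39/5 - 6/5*1) + 2 = 43*(-39/5 - 6/5) + 2 = 43*(-9) + 2 = -387 + 2 = -385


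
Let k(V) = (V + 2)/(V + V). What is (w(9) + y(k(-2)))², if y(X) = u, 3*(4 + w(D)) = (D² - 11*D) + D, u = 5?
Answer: 4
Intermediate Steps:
k(V) = (2 + V)/(2*V) (k(V) = (2 + V)/((2*V)) = (2 + V)*(1/(2*V)) = (2 + V)/(2*V))
w(D) = -4 - 10*D/3 + D²/3 (w(D) = -4 + ((D² - 11*D) + D)/3 = -4 + (D² - 10*D)/3 = -4 + (-10*D/3 + D²/3) = -4 - 10*D/3 + D²/3)
y(X) = 5
(w(9) + y(k(-2)))² = ((-4 - 10/3*9 + (⅓)*9²) + 5)² = ((-4 - 30 + (⅓)*81) + 5)² = ((-4 - 30 + 27) + 5)² = (-7 + 5)² = (-2)² = 4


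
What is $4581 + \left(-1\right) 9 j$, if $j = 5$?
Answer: $4536$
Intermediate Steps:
$4581 + \left(-1\right) 9 j = 4581 + \left(-1\right) 9 \cdot 5 = 4581 - 45 = 4536$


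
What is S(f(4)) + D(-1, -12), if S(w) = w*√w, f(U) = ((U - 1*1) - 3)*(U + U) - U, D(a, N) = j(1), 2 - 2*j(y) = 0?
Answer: 1 - 8*I ≈ 1.0 - 8.0*I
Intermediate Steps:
j(y) = 1 (j(y) = 1 - ½*0 = 1 + 0 = 1)
D(a, N) = 1
f(U) = -U + 2*U*(-4 + U) (f(U) = ((U - 1) - 3)*(2*U) - U = ((-1 + U) - 3)*(2*U) - U = (-4 + U)*(2*U) - U = 2*U*(-4 + U) - U = -U + 2*U*(-4 + U))
S(w) = w^(3/2)
S(f(4)) + D(-1, -12) = (4*(-9 + 2*4))^(3/2) + 1 = (4*(-9 + 8))^(3/2) + 1 = (4*(-1))^(3/2) + 1 = (-4)^(3/2) + 1 = -8*I + 1 = 1 - 8*I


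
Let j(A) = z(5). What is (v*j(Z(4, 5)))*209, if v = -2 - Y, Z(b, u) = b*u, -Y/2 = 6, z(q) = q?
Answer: 10450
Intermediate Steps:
Y = -12 (Y = -2*6 = -12)
j(A) = 5
v = 10 (v = -2 - 1*(-12) = -2 + 12 = 10)
(v*j(Z(4, 5)))*209 = (10*5)*209 = 50*209 = 10450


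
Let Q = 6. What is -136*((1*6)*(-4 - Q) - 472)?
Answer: 72352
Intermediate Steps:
-136*((1*6)*(-4 - Q) - 472) = -136*((1*6)*(-4 - 1*6) - 472) = -136*(6*(-4 - 6) - 472) = -136*(6*(-10) - 472) = -136*(-60 - 472) = -136*(-532) = 72352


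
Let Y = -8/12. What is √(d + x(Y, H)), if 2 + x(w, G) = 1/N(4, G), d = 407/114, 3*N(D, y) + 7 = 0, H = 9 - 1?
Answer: √726978/798 ≈ 1.0685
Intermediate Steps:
Y = -⅔ (Y = -8*1/12 = -⅔ ≈ -0.66667)
H = 8
N(D, y) = -7/3 (N(D, y) = -7/3 + (⅓)*0 = -7/3 + 0 = -7/3)
d = 407/114 (d = 407*(1/114) = 407/114 ≈ 3.5702)
x(w, G) = -17/7 (x(w, G) = -2 + 1/(-7/3) = -2 - 3/7 = -17/7)
√(d + x(Y, H)) = √(407/114 - 17/7) = √(911/798) = √726978/798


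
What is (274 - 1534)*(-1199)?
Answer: 1510740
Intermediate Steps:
(274 - 1534)*(-1199) = -1260*(-1199) = 1510740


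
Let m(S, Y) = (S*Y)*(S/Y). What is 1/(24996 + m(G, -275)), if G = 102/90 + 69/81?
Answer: 18225/455623924 ≈ 4.0000e-5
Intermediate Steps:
G = 268/135 (G = 102*(1/90) + 69*(1/81) = 17/15 + 23/27 = 268/135 ≈ 1.9852)
m(S, Y) = S²
1/(24996 + m(G, -275)) = 1/(24996 + (268/135)²) = 1/(24996 + 71824/18225) = 1/(455623924/18225) = 18225/455623924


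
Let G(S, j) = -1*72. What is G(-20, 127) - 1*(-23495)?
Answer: 23423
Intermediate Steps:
G(S, j) = -72
G(-20, 127) - 1*(-23495) = -72 - 1*(-23495) = -72 + 23495 = 23423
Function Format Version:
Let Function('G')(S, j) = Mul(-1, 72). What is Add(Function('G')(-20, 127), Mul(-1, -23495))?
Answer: 23423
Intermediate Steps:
Function('G')(S, j) = -72
Add(Function('G')(-20, 127), Mul(-1, -23495)) = Add(-72, Mul(-1, -23495)) = Add(-72, 23495) = 23423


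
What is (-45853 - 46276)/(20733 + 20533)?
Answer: -92129/41266 ≈ -2.2326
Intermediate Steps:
(-45853 - 46276)/(20733 + 20533) = -92129/41266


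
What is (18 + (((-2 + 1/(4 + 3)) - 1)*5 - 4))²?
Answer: 4/49 ≈ 0.081633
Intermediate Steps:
(18 + (((-2 + 1/(4 + 3)) - 1)*5 - 4))² = (18 + (((-2 + 1/7) - 1)*5 - 4))² = (18 + (((-2 + ⅐) - 1)*5 - 4))² = (18 + ((-13/7 - 1)*5 - 4))² = (18 + (-20/7*5 - 4))² = (18 + (-100/7 - 4))² = (18 - 128/7)² = (-2/7)² = 4/49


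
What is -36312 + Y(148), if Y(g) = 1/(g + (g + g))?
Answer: -16122527/444 ≈ -36312.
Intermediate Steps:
Y(g) = 1/(3*g) (Y(g) = 1/(g + 2*g) = 1/(3*g))
-36312 + Y(148) = -36312 + (1/3)/148 = -36312 + (1/3)*(1/148) = -36312 + 1/444 = -16122527/444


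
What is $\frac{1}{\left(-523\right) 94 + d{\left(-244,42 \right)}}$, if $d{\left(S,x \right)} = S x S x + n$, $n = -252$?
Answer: $\frac{1}{104972090} \approx 9.5263 \cdot 10^{-9}$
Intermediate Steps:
$d{\left(S,x \right)} = -252 + S^{2} x^{2}$ ($d{\left(S,x \right)} = S x S x - 252 = x S^{2} x - 252 = S^{2} x^{2} - 252 = -252 + S^{2} x^{2}$)
$\frac{1}{\left(-523\right) 94 + d{\left(-244,42 \right)}} = \frac{1}{\left(-523\right) 94 - \left(252 - \left(-244\right)^{2} \cdot 42^{2}\right)} = \frac{1}{-49162 + \left(-252 + 59536 \cdot 1764\right)} = \frac{1}{-49162 + \left(-252 + 105021504\right)} = \frac{1}{-49162 + 105021252} = \frac{1}{104972090}$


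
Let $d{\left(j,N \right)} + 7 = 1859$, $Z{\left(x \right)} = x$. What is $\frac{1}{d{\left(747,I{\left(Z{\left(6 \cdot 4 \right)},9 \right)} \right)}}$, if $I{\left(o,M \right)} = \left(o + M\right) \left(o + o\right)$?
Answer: $\frac{1}{1852} \approx 0.00053996$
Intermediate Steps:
$I{\left(o,M \right)} = 2 o \left(M + o\right)$ ($I{\left(o,M \right)} = \left(M + o\right) 2 o = 2 o \left(M + o\right)$)
$d{\left(j,N \right)} = 1852$ ($d{\left(j,N \right)} = -7 + 1859 = 1852$)
$\frac{1}{d{\left(747,I{\left(Z{\left(6 \cdot 4 \right)},9 \right)} \right)}} = \frac{1}{1852}$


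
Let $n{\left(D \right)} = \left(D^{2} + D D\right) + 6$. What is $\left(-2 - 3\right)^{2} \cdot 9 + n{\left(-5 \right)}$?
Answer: $281$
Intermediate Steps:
$n{\left(D \right)} = 6 + 2 D^{2}$ ($n{\left(D \right)} = \left(D^{2} + D^{2}\right) + 6 = 2 D^{2} + 6 = 6 + 2 D^{2}$)
$\left(-2 - 3\right)^{2} \cdot 9 + n{\left(-5 \right)} = \left(-2 - 3\right)^{2} \cdot 9 + \left(6 + 2 \left(-5\right)^{2}\right) = \left(-5\right)^{2} \cdot 9 + \left(6 + 2 \cdot 25\right) = 25 \cdot 9 + \left(6 + 50\right) = 225 + 56 = 281$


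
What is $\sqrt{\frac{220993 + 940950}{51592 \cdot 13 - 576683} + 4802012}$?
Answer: $\frac{\sqrt{42442424198615287}}{94013} \approx 2191.4$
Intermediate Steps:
$\sqrt{\frac{220993 + 940950}{51592 \cdot 13 - 576683} + 4802012} = \sqrt{\frac{1161943}{670696 - 576683} + 4802012} = \sqrt{\frac{1161943}{94013} + 4802012} = \sqrt{\frac{451452716099}{94013}} = \frac{\sqrt{42442424198615287}}{94013}$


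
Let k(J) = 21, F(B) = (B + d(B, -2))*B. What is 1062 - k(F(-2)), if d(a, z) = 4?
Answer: 1041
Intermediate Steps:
F(B) = B*(4 + B) (F(B) = (B + 4)*B = (4 + B)*B = B*(4 + B))
1062 - k(F(-2)) = 1062 - 1*21 = 1062 - 21 = 1041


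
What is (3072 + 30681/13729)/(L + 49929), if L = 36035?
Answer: 42206169/1180199756 ≈ 0.035762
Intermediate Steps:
(3072 + 30681/13729)/(L + 49929) = (3072 + 30681/13729)/(36035 + 49929) = (3072 + 30681*(1/13729))/85964 = (3072 + 30681/13729)*(1/85964) = (42206169/13729)*(1/85964) = 42206169/1180199756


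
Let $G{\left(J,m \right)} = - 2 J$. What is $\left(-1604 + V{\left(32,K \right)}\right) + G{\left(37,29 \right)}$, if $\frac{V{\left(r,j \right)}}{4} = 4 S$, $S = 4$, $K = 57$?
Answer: $-1614$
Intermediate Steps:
$V{\left(r,j \right)} = 64$ ($V{\left(r,j \right)} = 4 \cdot 4 \cdot 4 = 4 \cdot 16 = 64$)
$\left(-1604 + V{\left(32,K \right)}\right) + G{\left(37,29 \right)} = \left(-1604 + 64\right) - 74 = -1540 - 74 = -1614$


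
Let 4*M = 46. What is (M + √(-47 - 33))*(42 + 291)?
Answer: 7659/2 + 1332*I*√5 ≈ 3829.5 + 2978.4*I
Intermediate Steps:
M = 23/2 (M = (¼)*46 = 23/2 ≈ 11.500)
(M + √(-47 - 33))*(42 + 291) = (23/2 + √(-47 - 33))*(42 + 291) = (23/2 + √(-80))*333 = (23/2 + 4*I*√5)*333 = 7659/2 + 1332*I*√5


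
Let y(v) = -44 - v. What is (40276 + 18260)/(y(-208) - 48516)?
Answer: -7317/6044 ≈ -1.2106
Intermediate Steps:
(40276 + 18260)/(y(-208) - 48516) = (40276 + 18260)/((-44 - 1*(-208)) - 48516) = 58536/((-44 + 208) - 48516) = 58536/(164 - 48516) = 58536/(-48352) = 58536*(-1/48352) = -7317/6044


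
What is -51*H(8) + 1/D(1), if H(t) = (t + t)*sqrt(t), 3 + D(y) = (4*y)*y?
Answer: 1 - 1632*sqrt(2) ≈ -2307.0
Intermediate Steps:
D(y) = -3 + 4*y**2 (D(y) = -3 + (4*y)*y = -3 + 4*y**2)
H(t) = 2*t**(3/2) (H(t) = (2*t)*sqrt(t) = 2*t**(3/2))
-51*H(8) + 1/D(1) = -102*8**(3/2) + 1/(-3 + 4*1**2) = -102*16*sqrt(2) + 1/(-3 + 4*1) = -1632*sqrt(2) + 1/(-3 + 4) = -1632*sqrt(2) + 1/1 = -1632*sqrt(2) + 1 = 1 - 1632*sqrt(2)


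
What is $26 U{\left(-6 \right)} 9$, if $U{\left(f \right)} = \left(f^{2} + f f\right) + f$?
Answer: $15444$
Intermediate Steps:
$U{\left(f \right)} = f + 2 f^{2}$ ($U{\left(f \right)} = \left(f^{2} + f^{2}\right) + f = 2 f^{2} + f = f + 2 f^{2}$)
$26 U{\left(-6 \right)} 9 = 26 - 6 \left(1 + 2 \left(-6\right)\right) 9 = 26 - 6 \left(1 - 12\right) 9 = 26 \left(-6\right) \left(-11\right) 9 = 26 \cdot 66 \cdot 9 = 26 \cdot 594 = 15444$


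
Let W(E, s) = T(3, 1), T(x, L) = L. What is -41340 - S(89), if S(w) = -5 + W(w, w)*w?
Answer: -41424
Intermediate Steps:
W(E, s) = 1
S(w) = -5 + w (S(w) = -5 + 1*w = -5 + w)
-41340 - S(89) = -41340 - (-5 + 89) = -41340 - 1*84 = -41340 - 84 = -41424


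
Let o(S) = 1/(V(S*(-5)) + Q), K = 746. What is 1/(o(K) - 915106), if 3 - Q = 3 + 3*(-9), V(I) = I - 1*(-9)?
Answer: -3694/3380401565 ≈ -1.0928e-6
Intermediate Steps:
V(I) = 9 + I (V(I) = I + 9 = 9 + I)
Q = 27 (Q = 3 - (3 + 3*(-9)) = 3 - (3 - 27) = 3 - 1*(-24) = 3 + 24 = 27)
o(S) = 1/(36 - 5*S) (o(S) = 1/((9 + S*(-5)) + 27) = 1/((9 - 5*S) + 27) = 1/(36 - 5*S))
1/(o(K) - 915106) = 1/(-1/(-36 + 5*746) - 915106) = 1/(-1/(-36 + 3730) - 915106) = 1/(-1/3694 - 915106) = 1/(-3380401565/3694) = -3694/3380401565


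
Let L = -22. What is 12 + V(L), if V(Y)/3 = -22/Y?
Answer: 15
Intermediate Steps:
V(Y) = -66/Y (V(Y) = 3*(-22/Y) = -66/Y)
12 + V(L) = 12 - 66/(-22) = 12 - 66*(-1/22) = 12 + 3 = 15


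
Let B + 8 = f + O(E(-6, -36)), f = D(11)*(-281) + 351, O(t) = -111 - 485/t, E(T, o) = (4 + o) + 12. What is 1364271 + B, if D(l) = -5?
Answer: 5463729/4 ≈ 1.3659e+6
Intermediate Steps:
E(T, o) = 16 + o
O(t) = -111 - 485/t
f = 1756 (f = -5*(-281) + 351 = 1405 + 351 = 1756)
B = 6645/4 (B = -8 + (1756 + (-111 - 485/(16 - 36))) = -8 + (1756 + (-111 - 485/(-20))) = -8 + (1756 + (-111 - 485*(-1/20))) = -8 + (1756 + (-111 + 97/4)) = -8 + (1756 - 347/4) = -8 + 6677/4 = 6645/4 ≈ 1661.3)
1364271 + B = 1364271 + 6645/4 = 5463729/4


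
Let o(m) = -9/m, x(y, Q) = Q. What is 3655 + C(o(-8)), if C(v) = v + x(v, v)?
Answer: 14629/4 ≈ 3657.3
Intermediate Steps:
C(v) = 2*v (C(v) = v + v = 2*v)
3655 + C(o(-8)) = 3655 + 2*(-9/(-8)) = 3655 + 2*(-9*(-⅛)) = 3655 + 2*(9/8) = 3655 + 9/4 = 14629/4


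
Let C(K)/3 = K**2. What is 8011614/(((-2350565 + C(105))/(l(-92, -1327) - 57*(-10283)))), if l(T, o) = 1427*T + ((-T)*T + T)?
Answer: -1787755611837/1158745 ≈ -1.5428e+6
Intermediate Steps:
C(K) = 3*K**2
l(T, o) = -T**2 + 1428*T (l(T, o) = 1427*T + (-T**2 + T) = 1427*T + (T - T**2) = -T**2 + 1428*T)
8011614/(((-2350565 + C(105))/(l(-92, -1327) - 57*(-10283)))) = 8011614/(((-2350565 + 3*105**2)/(-92*(1428 - 1*(-92)) - 57*(-10283)))) = 8011614/(((-2350565 + 3*11025)/(-92*(1428 + 92) + 586131))) = 8011614/(((-2350565 + 33075)/(-92*1520 + 586131))) = 8011614/((-2317490/(-139840 + 586131))) = 8011614/((-2317490/446291)) = 8011614/((-2317490*1/446291)) = 8011614/(-2317490/446291) = 8011614*(-446291/2317490) = -1787755611837/1158745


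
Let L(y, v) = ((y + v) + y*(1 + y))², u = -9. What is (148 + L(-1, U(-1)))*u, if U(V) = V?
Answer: -1368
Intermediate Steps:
L(y, v) = (v + y + y*(1 + y))² (L(y, v) = ((v + y) + y*(1 + y))² = (v + y + y*(1 + y))²)
(148 + L(-1, U(-1)))*u = (148 + (-1 + (-1)² + 2*(-1))²)*(-9) = (148 + (-1 + 1 - 2)²)*(-9) = (148 + (-2)²)*(-9) = (148 + 4)*(-9) = 152*(-9) = -1368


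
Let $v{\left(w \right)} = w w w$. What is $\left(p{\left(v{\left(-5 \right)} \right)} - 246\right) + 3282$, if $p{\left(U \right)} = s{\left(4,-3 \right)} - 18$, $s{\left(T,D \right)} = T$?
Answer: $3022$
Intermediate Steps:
$v{\left(w \right)} = w^{3}$ ($v{\left(w \right)} = w^{2} w = w^{3}$)
$p{\left(U \right)} = -14$ ($p{\left(U \right)} = 4 - 18 = -14$)
$\left(p{\left(v{\left(-5 \right)} \right)} - 246\right) + 3282 = \left(-14 - 246\right) + 3282 = -260 + 3282 = 3022$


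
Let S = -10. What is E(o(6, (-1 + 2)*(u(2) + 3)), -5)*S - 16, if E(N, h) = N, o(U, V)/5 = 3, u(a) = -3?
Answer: -166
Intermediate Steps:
o(U, V) = 15 (o(U, V) = 5*3 = 15)
E(o(6, (-1 + 2)*(u(2) + 3)), -5)*S - 16 = 15*(-10) - 16 = -150 - 16 = -166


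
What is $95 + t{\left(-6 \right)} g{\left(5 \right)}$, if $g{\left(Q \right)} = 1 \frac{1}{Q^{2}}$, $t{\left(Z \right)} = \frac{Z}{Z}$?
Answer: $\frac{2376}{25} \approx 95.04$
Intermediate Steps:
$t{\left(Z \right)} = 1$
$g{\left(Q \right)} = \frac{1}{Q^{2}}$ ($g{\left(Q \right)} = 1 \frac{1}{Q^{2}} = \frac{1}{Q^{2}}$)
$95 + t{\left(-6 \right)} g{\left(5 \right)} = 95 + 1 \cdot \frac{1}{25} = 95 + \frac{1}{25} = \frac{2376}{25}$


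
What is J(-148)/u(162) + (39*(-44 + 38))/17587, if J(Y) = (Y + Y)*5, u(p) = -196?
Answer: 6495724/861763 ≈ 7.5377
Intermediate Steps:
J(Y) = 10*Y (J(Y) = (2*Y)*5 = 10*Y)
J(-148)/u(162) + (39*(-44 + 38))/17587 = (10*(-148))/(-196) + (39*(-44 + 38))/17587 = -1480*(-1/196) + (39*(-6))*(1/17587) = 370/49 - 234*1/17587 = 370/49 - 234/17587 = 6495724/861763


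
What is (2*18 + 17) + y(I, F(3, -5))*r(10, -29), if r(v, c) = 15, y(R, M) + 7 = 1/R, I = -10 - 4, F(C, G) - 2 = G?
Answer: -743/14 ≈ -53.071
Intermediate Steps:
F(C, G) = 2 + G
I = -14
y(R, M) = -7 + 1/R
(2*18 + 17) + y(I, F(3, -5))*r(10, -29) = (2*18 + 17) + (-7 + 1/(-14))*15 = (36 + 17) + (-7 - 1/14)*15 = 53 - 99/14*15 = 53 - 1485/14 = -743/14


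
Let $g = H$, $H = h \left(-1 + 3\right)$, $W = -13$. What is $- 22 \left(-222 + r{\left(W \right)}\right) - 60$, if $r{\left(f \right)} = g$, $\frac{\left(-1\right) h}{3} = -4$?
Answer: $4296$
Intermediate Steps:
$h = 12$ ($h = \left(-3\right) \left(-4\right) = 12$)
$H = 24$ ($H = 12 \left(-1 + 3\right) = 12 \cdot 2 = 24$)
$g = 24$
$r{\left(f \right)} = 24$
$- 22 \left(-222 + r{\left(W \right)}\right) - 60 = - 22 \left(-222 + 24\right) - 60 = \left(-22\right) \left(-198\right) - 60 = 4356 - 60 = 4296$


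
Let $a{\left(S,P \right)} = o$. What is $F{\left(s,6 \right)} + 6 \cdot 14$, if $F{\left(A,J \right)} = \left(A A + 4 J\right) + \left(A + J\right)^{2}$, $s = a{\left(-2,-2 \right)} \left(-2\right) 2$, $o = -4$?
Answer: $848$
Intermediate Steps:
$a{\left(S,P \right)} = -4$
$s = 16$ ($s = \left(-4\right) \left(-2\right) 2 = 8 \cdot 2 = 16$)
$F{\left(A,J \right)} = A^{2} + \left(A + J\right)^{2} + 4 J$ ($F{\left(A,J \right)} = \left(A^{2} + 4 J\right) + \left(A + J\right)^{2} = A^{2} + \left(A + J\right)^{2} + 4 J$)
$F{\left(s,6 \right)} + 6 \cdot 14 = \left(16^{2} + \left(16 + 6\right)^{2} + 4 \cdot 6\right) + 6 \cdot 14 = \left(256 + 22^{2} + 24\right) + 84 = \left(256 + 484 + 24\right) + 84 = 764 + 84 = 848$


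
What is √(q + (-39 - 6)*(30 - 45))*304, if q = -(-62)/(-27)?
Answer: 304*√54489/9 ≈ 7884.7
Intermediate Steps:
q = -62/27 (q = -(-62)*(-1)/27 = -1*62/27 = -62/27 ≈ -2.2963)
√(q + (-39 - 6)*(30 - 45))*304 = √(-62/27 + (-39 - 6)*(30 - 45))*304 = √(-62/27 - 45*(-15))*304 = √(-62/27 + 675)*304 = √(18163/27)*304 = (√54489/9)*304 = 304*√54489/9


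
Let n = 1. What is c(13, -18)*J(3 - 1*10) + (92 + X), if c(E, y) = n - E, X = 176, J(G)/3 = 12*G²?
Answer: -20900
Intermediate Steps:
J(G) = 36*G² (J(G) = 3*(12*G²) = 36*G²)
c(E, y) = 1 - E
c(13, -18)*J(3 - 1*10) + (92 + X) = (1 - 1*13)*(36*(3 - 1*10)²) + (92 + 176) = (1 - 13)*(36*(3 - 10)²) + 268 = -432*(-7)² + 268 = -432*49 + 268 = -12*1764 + 268 = -21168 + 268 = -20900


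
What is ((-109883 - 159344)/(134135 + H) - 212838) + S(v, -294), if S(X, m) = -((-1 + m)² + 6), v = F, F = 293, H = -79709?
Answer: -16320939421/54426 ≈ -2.9987e+5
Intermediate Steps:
v = 293
S(X, m) = -6 - (-1 + m)² (S(X, m) = -(6 + (-1 + m)²) = -6 - (-1 + m)²)
((-109883 - 159344)/(134135 + H) - 212838) + S(v, -294) = ((-109883 - 159344)/(134135 - 79709) - 212838) + (-6 - (-1 - 294)²) = (-269227/54426 - 212838) + (-6 - 1*(-295)²) = (-269227*1/54426 - 212838) + (-6 - 1*87025) = (-269227/54426 - 212838) + (-6 - 87025) = -11584190215/54426 - 87031 = -16320939421/54426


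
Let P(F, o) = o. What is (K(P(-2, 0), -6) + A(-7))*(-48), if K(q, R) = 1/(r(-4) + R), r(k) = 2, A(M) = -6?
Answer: 300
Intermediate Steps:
K(q, R) = 1/(2 + R)
(K(P(-2, 0), -6) + A(-7))*(-48) = (1/(2 - 6) - 6)*(-48) = (1/(-4) - 6)*(-48) = (-¼ - 6)*(-48) = -25/4*(-48) = 300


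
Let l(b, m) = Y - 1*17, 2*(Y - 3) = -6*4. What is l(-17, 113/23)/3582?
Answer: -13/1791 ≈ -0.0072585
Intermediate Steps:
Y = -9 (Y = 3 + (-6*4)/2 = 3 + (½)*(-24) = 3 - 12 = -9)
l(b, m) = -26 (l(b, m) = -9 - 1*17 = -9 - 17 = -26)
l(-17, 113/23)/3582 = -26/3582 = -26*1/3582 = -13/1791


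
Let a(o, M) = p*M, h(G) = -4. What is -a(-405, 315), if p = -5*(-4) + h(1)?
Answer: -5040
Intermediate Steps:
p = 16 (p = -5*(-4) - 4 = 20 - 4 = 16)
a(o, M) = 16*M
-a(-405, 315) = -16*315 = -1*5040 = -5040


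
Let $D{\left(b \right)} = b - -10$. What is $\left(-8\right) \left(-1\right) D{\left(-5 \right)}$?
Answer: $40$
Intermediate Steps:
$D{\left(b \right)} = 10 + b$ ($D{\left(b \right)} = b + 10 = 10 + b$)
$\left(-8\right) \left(-1\right) D{\left(-5 \right)} = \left(-8\right) \left(-1\right) \left(10 - 5\right) = 8 \cdot 5 = 40$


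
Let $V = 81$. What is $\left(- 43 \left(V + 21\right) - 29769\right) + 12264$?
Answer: $-21891$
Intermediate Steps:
$\left(- 43 \left(V + 21\right) - 29769\right) + 12264 = \left(- 43 \left(81 + 21\right) - 29769\right) + 12264 = \left(\left(-43\right) 102 - 29769\right) + 12264 = \left(-4386 - 29769\right) + 12264 = -34155 + 12264 = -21891$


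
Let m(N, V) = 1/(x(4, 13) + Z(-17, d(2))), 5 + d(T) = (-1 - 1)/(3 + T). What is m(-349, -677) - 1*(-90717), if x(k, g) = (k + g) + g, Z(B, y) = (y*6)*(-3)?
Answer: 57696017/636 ≈ 90717.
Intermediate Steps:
d(T) = -5 - 2/(3 + T) (d(T) = -5 + (-1 - 1)/(3 + T) = -5 - 2/(3 + T))
Z(B, y) = -18*y (Z(B, y) = (6*y)*(-3) = -18*y)
x(k, g) = k + 2*g (x(k, g) = (g + k) + g = k + 2*g)
m(N, V) = 5/636 (m(N, V) = 1/((4 + 2*13) - 18*(-17 - 5*2)/(3 + 2)) = 1/((4 + 26) - 18*(-17 - 10)/5) = 1/(30 - 18*(-27)/5) = 1/(30 - 18*(-27/5)) = 1/(30 + 486/5) = 1/(636/5) = 5/636)
m(-349, -677) - 1*(-90717) = 5/636 - 1*(-90717) = 5/636 + 90717 = 57696017/636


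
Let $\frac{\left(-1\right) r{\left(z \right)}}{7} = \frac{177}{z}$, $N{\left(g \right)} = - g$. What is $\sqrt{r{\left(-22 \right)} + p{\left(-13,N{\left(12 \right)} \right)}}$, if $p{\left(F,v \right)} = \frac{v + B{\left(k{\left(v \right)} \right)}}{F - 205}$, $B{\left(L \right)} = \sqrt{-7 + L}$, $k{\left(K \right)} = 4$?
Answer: $\frac{\sqrt{324168834 - 26378 i \sqrt{3}}}{2398} \approx 7.5082 - 0.0005291 i$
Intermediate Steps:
$r{\left(z \right)} = - \frac{1239}{z}$ ($r{\left(z \right)} = - 7 \frac{177}{z} = - \frac{1239}{z}$)
$p{\left(F,v \right)} = \frac{v + i \sqrt{3}}{-205 + F}$ ($p{\left(F,v \right)} = \frac{v + \sqrt{-7 + 4}}{F - 205} = \frac{v + \sqrt{-3}}{-205 + F} = \frac{v + i \sqrt{3}}{-205 + F}$)
$\sqrt{r{\left(-22 \right)} + p{\left(-13,N{\left(12 \right)} \right)}} = \sqrt{- \frac{1239}{-22} + \frac{\left(-1\right) 12 + i \sqrt{3}}{-205 - 13}} = \sqrt{\left(-1239\right) \left(- \frac{1}{22}\right) + \frac{-12 + i \sqrt{3}}{-218}} = \sqrt{\frac{1239}{22} - \frac{-12 + i \sqrt{3}}{218}} = \sqrt{\frac{1239}{22} + \left(\frac{6}{109} - \frac{i \sqrt{3}}{218}\right)} = \sqrt{\frac{135183}{2398} - \frac{i \sqrt{3}}{218}}$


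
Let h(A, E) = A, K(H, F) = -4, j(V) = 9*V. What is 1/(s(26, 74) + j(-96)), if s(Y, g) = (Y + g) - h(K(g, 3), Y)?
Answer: -1/760 ≈ -0.0013158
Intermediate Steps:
s(Y, g) = 4 + Y + g (s(Y, g) = (Y + g) - 1*(-4) = (Y + g) + 4 = 4 + Y + g)
1/(s(26, 74) + j(-96)) = 1/((4 + 26 + 74) + 9*(-96)) = 1/(104 - 864) = 1/(-760) = -1/760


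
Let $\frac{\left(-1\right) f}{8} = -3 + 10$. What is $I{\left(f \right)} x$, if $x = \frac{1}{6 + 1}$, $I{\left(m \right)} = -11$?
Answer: $- \frac{11}{7} \approx -1.5714$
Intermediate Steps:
$f = -56$ ($f = - 8 \left(-3 + 10\right) = \left(-8\right) 7 = -56$)
$x = \frac{1}{7} \approx 0.14286$
$I{\left(f \right)} x = \left(-11\right) \frac{1}{7} = - \frac{11}{7}$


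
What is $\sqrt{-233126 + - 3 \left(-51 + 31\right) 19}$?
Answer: $i \sqrt{231986} \approx 481.65 i$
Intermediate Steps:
$\sqrt{-233126 + - 3 \left(-51 + 31\right) 19} = \sqrt{-233126 + \left(-3\right) \left(-20\right) 19} = \sqrt{-233126 + 60 \cdot 19} = \sqrt{-233126 + 1140} = \sqrt{-231986} = i \sqrt{231986}$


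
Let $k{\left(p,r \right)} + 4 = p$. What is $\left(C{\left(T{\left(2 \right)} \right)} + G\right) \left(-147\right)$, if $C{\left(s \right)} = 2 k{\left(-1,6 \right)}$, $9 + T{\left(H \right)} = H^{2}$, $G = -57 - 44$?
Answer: $16317$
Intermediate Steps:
$k{\left(p,r \right)} = -4 + p$
$G = -101$
$T{\left(H \right)} = -9 + H^{2}$
$C{\left(s \right)} = -10$ ($C{\left(s \right)} = 2 \left(-4 - 1\right) = 2 \left(-5\right) = -10$)
$\left(C{\left(T{\left(2 \right)} \right)} + G\right) \left(-147\right) = \left(-10 - 101\right) \left(-147\right) = \left(-111\right) \left(-147\right) = 16317$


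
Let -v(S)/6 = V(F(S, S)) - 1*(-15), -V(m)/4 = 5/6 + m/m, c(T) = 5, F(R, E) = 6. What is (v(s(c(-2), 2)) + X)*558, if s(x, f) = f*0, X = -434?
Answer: -267840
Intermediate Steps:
V(m) = -22/3 (V(m) = -4*(5/6 + m/m) = -4*(5*(⅙) + 1) = -4*(⅚ + 1) = -4*11/6 = -22/3)
s(x, f) = 0
v(S) = -46 (v(S) = -6*(-22/3 - 1*(-15)) = -6*(-22/3 + 15) = -6*23/3 = -46)
(v(s(c(-2), 2)) + X)*558 = (-46 - 434)*558 = -480*558 = -267840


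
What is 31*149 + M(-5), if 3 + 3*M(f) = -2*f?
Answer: 13864/3 ≈ 4621.3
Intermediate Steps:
M(f) = -1 - 2*f/3 (M(f) = -1 + (-2*f)/3 = -1 - 2*f/3)
31*149 + M(-5) = 31*149 + (-1 - ⅔*(-5)) = 4619 + (-1 + 10/3) = 4619 + 7/3 = 13864/3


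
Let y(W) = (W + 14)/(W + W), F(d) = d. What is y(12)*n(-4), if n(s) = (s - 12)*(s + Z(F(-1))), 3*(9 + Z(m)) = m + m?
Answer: 2132/9 ≈ 236.89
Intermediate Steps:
Z(m) = -9 + 2*m/3 (Z(m) = -9 + (m + m)/3 = -9 + (2*m)/3 = -9 + 2*m/3)
y(W) = (14 + W)/(2*W) (y(W) = (14 + W)/((2*W)) = (14 + W)*(1/(2*W)) = (14 + W)/(2*W))
n(s) = (-12 + s)*(-29/3 + s) (n(s) = (s - 12)*(s + (-9 + (⅔)*(-1))) = (-12 + s)*(s + (-9 - ⅔)) = (-12 + s)*(s - 29/3) = (-12 + s)*(-29/3 + s))
y(12)*n(-4) = ((½)*(14 + 12)/12)*(116 + (-4)² - 65/3*(-4)) = ((½)*(1/12)*26)*(116 + 16 + 260/3) = (13/12)*(656/3) = 2132/9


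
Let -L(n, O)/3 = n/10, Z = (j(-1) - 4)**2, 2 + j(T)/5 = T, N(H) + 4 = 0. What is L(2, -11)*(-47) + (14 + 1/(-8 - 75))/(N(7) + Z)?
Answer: 1394592/49385 ≈ 28.239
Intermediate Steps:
N(H) = -4 (N(H) = -4 + 0 = -4)
j(T) = -10 + 5*T
Z = 361 (Z = ((-10 + 5*(-1)) - 4)**2 = ((-10 - 5) - 4)**2 = (-15 - 4)**2 = (-19)**2 = 361)
L(n, O) = -3*n/10
L(2, -11)*(-47) + (14 + 1/(-8 - 75))/(N(7) + Z) = -3/10*2*(-47) + (14 + 1/(-8 - 75))/(-4 + 361) = -3/5*(-47) + (14 + 1/(-83))/357 = 141/5 + (14 - 1/83)*(1/357) = 141/5 + (1161/83)*(1/357) = 141/5 + 387/9877 = 1394592/49385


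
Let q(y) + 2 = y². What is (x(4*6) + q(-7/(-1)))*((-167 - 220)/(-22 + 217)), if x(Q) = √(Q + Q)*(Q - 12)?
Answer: -6063/65 - 6192*√3/65 ≈ -258.27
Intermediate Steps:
q(y) = -2 + y²
x(Q) = √2*√Q*(-12 + Q) (x(Q) = √(2*Q)*(-12 + Q) = (√2*√Q)*(-12 + Q) = √2*√Q*(-12 + Q))
(x(4*6) + q(-7/(-1)))*((-167 - 220)/(-22 + 217)) = (√2*√(4*6)*(-12 + 4*6) + (-2 + (-7/(-1))²))*((-167 - 220)/(-22 + 217)) = (√2*√24*(-12 + 24) + (-2 + (-7*(-1))²))*(-387/195) = (√2*(2*√6)*12 + (-2 + 7²))*(-387*1/195) = (48*√3 + (-2 + 49))*(-129/65) = (48*√3 + 47)*(-129/65) = (47 + 48*√3)*(-129/65) = -6063/65 - 6192*√3/65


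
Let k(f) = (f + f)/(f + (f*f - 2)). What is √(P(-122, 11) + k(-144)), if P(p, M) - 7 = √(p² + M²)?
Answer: √(740426695 + 105987025*√15005)/10295 ≈ 11.379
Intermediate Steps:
P(p, M) = 7 + √(M² + p²) (P(p, M) = 7 + √(p² + M²) = 7 + √(M² + p²))
k(f) = 2*f/(-2 + f + f²) (k(f) = (2*f)/(f + (f² - 2)) = (2*f)/(f + (-2 + f²)) = (2*f)/(-2 + f + f²) = 2*f/(-2 + f + f²))
√(P(-122, 11) + k(-144)) = √((7 + √(11² + (-122)²)) + 2*(-144)/(-2 - 144 + (-144)²)) = √((7 + √(121 + 14884)) + 2*(-144)/(-2 - 144 + 20736)) = √((7 + √15005) + 2*(-144)/20590) = √((7 + √15005) + 2*(-144)*(1/20590)) = √((7 + √15005) - 144/10295) = √(71921/10295 + √15005)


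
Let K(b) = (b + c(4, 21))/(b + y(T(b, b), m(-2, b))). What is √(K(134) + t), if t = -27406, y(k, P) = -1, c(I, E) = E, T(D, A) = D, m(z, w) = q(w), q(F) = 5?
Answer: I*√484764119/133 ≈ 165.54*I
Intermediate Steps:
m(z, w) = 5
K(b) = (21 + b)/(-1 + b) (K(b) = (b + 21)/(b - 1) = (21 + b)/(-1 + b))
√(K(134) + t) = √((21 + 134)/(-1 + 134) - 27406) = √(155/133 - 27406) = √(-3644843/133) = I*√484764119/133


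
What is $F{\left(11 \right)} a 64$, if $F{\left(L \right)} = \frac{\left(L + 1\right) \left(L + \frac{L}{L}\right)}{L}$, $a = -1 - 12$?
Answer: $- \frac{119808}{11} \approx -10892.0$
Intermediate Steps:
$a = -13$ ($a = -1 - 12 = -13$)
$F{\left(L \right)} = \frac{\left(1 + L\right)^{2}}{L}$ ($F{\left(L \right)} = \frac{\left(1 + L\right) \left(L + 1\right)}{L} = \frac{\left(1 + L\right) \left(1 + L\right)}{L} = \frac{\left(1 + L\right)^{2}}{L}$)
$F{\left(11 \right)} a 64 = \left(2 + 11 + \frac{1}{11}\right) \left(-13\right) 64 = \frac{144}{11} \left(-13\right) 64 = \left(- \frac{1872}{11}\right) 64 = - \frac{119808}{11}$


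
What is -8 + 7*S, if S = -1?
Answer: -15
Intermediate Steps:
-8 + 7*S = -8 + 7*(-1) = -8 - 7 = -15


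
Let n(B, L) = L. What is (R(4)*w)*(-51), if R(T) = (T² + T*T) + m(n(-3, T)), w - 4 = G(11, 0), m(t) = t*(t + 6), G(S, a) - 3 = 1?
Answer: -29376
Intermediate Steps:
G(S, a) = 4 (G(S, a) = 3 + 1 = 4)
m(t) = t*(6 + t)
w = 8 (w = 4 + 4 = 8)
R(T) = 2*T² + T*(6 + T) (R(T) = (T² + T*T) + T*(6 + T) = (T² + T²) + T*(6 + T) = 2*T² + T*(6 + T))
(R(4)*w)*(-51) = ((3*4*(2 + 4))*8)*(-51) = ((3*4*6)*8)*(-51) = (72*8)*(-51) = 576*(-51) = -29376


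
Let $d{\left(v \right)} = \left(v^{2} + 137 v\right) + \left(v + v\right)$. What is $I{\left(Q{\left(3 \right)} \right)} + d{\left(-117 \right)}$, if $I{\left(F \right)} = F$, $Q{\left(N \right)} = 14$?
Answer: $-2560$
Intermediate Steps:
$d{\left(v \right)} = v^{2} + 139 v$ ($d{\left(v \right)} = \left(v^{2} + 137 v\right) + 2 v = v^{2} + 139 v$)
$I{\left(Q{\left(3 \right)} \right)} + d{\left(-117 \right)} = 14 - 117 \left(139 - 117\right) = 14 - 2574 = -2560$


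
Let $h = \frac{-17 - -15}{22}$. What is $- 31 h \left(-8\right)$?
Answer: $- \frac{248}{11} \approx -22.545$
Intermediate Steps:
$h = - \frac{1}{11}$ ($h = \left(-17 + 15\right) \frac{1}{22} = \left(-2\right) \frac{1}{22} = - \frac{1}{11} \approx -0.090909$)
$- 31 h \left(-8\right) = \left(-31\right) \left(- \frac{1}{11}\right) \left(-8\right) = \frac{31}{11} \left(-8\right) = - \frac{248}{11}$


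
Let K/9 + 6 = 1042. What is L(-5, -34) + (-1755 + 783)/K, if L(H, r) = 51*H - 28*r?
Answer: 180496/259 ≈ 696.90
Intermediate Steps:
K = 9324 (K = -54 + 9*1042 = -54 + 9378 = 9324)
L(H, r) = -28*r + 51*H
L(-5, -34) + (-1755 + 783)/K = (-28*(-34) + 51*(-5)) + (-1755 + 783)/9324 = (952 - 255) - 972*1/9324 = 697 - 27/259 = 180496/259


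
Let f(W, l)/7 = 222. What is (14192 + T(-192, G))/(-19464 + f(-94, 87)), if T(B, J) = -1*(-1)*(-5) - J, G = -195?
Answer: -799/995 ≈ -0.80301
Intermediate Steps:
f(W, l) = 1554 (f(W, l) = 7*222 = 1554)
T(B, J) = -5 - J (T(B, J) = 1*(-5) - J = -5 - J)
(14192 + T(-192, G))/(-19464 + f(-94, 87)) = (14192 + (-5 - 1*(-195)))/(-19464 + 1554) = (14192 + (-5 + 195))/(-17910) = (14192 + 190)*(-1/17910) = 14382*(-1/17910) = -799/995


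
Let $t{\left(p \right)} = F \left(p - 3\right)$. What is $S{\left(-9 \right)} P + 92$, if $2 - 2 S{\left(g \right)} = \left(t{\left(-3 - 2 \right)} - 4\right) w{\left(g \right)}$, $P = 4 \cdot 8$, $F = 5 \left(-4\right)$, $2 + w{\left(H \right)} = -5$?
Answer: $17596$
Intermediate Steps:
$w{\left(H \right)} = -7$ ($w{\left(H \right)} = -2 - 5 = -7$)
$F = -20$
$P = 32$
$t{\left(p \right)} = 60 - 20 p$ ($t{\left(p \right)} = - 20 \left(p - 3\right) = - 20 \left(-3 + p\right) = 60 - 20 p$)
$S{\left(g \right)} = 547$ ($S{\left(g \right)} = 1 - \frac{\left(\left(60 - 20 \left(-3 - 2\right)\right) - 4\right) \left(-7\right)}{2} = 1 - \frac{\left(\left(60 - -100\right) - 4\right) \left(-7\right)}{2} = 1 - \frac{\left(\left(60 + 100\right) - 4\right) \left(-7\right)}{2} = 1 - \frac{\left(160 - 4\right) \left(-7\right)}{2} = 1 - \frac{156 \left(-7\right)}{2} = 1 - -546 = 1 + 546 = 547$)
$S{\left(-9 \right)} P + 92 = 547 \cdot 32 + 92 = 17504 + 92 = 17596$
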